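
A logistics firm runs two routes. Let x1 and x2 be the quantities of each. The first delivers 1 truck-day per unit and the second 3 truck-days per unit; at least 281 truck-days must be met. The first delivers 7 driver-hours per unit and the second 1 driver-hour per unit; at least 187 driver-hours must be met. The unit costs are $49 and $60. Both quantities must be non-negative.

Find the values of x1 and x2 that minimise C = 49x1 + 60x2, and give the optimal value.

x1 = 14, x2 = 89, minimum C = 6026

The feasible region is unbounded (it extends along (0, 1), (1, 0)), but C strictly increases along every unbounded feasible direction, so there is no improving ray and the minimum is attained at a vertex.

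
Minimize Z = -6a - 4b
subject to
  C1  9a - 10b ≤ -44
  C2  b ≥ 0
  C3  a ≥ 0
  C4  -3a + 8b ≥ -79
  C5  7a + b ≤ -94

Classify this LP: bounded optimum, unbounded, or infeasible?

infeasible

The boundaries 9a - 10b = -44 and a = 0 meet at (0, 22/5), but that point violates 7a + b ≤ -94. Every candidate vertex is excluded by some other constraint, so the feasible region is empty.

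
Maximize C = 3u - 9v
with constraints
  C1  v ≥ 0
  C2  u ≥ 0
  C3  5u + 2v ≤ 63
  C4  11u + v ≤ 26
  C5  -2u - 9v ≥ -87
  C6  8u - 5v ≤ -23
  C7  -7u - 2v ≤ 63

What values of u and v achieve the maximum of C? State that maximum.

Vertices and C = 3u - 9v:
  (0, 29/3) → C = -87
  (0, 23/5) → C = -207/5
  (147/97, 905/97) → C = -7704/97
  (107/63, 461/63) → C = -1276/21

u = 0, v = 23/5, maximum C = -207/5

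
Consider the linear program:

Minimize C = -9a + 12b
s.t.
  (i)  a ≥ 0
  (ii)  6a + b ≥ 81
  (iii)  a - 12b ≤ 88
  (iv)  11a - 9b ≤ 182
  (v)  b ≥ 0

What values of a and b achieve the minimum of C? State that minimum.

a = 182/11, b = 0, minimum C = -1638/11

Vertices and C = -9a + 12b:
  (0, 81) → C = 972
  (27/2, 0) → C = -243/2
  (182/11, 0) → C = -1638/11
The feasible region is unbounded (it extends along (0, 1), (9, 11)), but C strictly increases along every unbounded feasible direction, so there is no improving ray and the minimum is attained at a vertex.

At the optimal vertex, 11a - 9b = 182 and b = 0.
Solving simultaneously gives a = 182/11, b = 0.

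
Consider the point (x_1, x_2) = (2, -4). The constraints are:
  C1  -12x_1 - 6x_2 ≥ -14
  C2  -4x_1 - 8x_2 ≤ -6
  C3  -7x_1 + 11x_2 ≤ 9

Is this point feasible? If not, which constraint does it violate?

not feasible — violates C2

Constraint C2: -4x_1 - 8x_2 = 24, which is not ≤ -6. All other constraints are satisfied.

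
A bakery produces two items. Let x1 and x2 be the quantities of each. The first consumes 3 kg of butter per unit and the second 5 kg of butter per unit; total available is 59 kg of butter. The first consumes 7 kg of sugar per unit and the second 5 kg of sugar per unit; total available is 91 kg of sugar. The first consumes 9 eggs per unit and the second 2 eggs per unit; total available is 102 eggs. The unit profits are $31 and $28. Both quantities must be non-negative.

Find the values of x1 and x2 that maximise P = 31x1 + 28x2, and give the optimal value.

x1 = 8, x2 = 7, maximum P = 444

Extreme points and P = 31x1 + 28x2:
  (0, 0) → P = 0
  (0, 59/5) → P = 1652/5
  (34/3, 0) → P = 1054/3
  (8, 7) → P = 444
  (328/31, 105/31) → P = 13108/31

The optimum lies where 3x1 + 5x2 = 59 and 7x1 + 5x2 = 91.
Solving simultaneously gives x1 = 8, x2 = 7.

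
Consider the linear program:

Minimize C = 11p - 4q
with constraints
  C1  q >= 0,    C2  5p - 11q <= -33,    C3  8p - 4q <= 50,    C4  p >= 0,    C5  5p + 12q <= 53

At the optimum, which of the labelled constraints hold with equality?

C4 and C5

Feasible corners and C = 11p - 4q:
  (0, 3) → C = -12
  (187/115, 86/23) → C = 337/115
  (0, 53/12) → C = -53/3

The minimum is at (0, 53/12). Substituting into each constraint, equality holds for C4 and C5; the remaining constraints have slack.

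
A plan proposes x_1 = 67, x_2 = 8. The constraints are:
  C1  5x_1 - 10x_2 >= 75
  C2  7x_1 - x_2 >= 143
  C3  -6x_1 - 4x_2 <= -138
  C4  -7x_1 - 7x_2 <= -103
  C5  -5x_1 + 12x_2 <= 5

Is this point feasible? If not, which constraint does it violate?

C1: 255 ≥ 75 ✓
C2: 461 ≥ 143 ✓
C3: -434 ≤ -138 ✓
C4: -525 ≤ -103 ✓
C5: -239 ≤ 5 ✓

feasible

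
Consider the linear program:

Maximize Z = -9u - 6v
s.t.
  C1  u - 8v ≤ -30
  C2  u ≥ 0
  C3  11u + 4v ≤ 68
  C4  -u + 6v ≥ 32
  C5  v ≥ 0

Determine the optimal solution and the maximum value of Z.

u = 0, v = 16/3, maximum Z = -32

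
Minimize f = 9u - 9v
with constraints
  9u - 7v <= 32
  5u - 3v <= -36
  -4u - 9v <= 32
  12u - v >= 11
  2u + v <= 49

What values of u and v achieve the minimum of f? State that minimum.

Extreme points and f = 9u - 9v:
  (69/31, 487/31) → f = -3762/31
  (111/11, 317/11) → f = -1854/11
  (30/7, 283/7) → f = -2277/7

The binding constraints are 12u - v = 11 and 2u + v = 49.
Solving simultaneously gives u = 30/7, v = 283/7.

u = 30/7, v = 283/7, minimum f = -2277/7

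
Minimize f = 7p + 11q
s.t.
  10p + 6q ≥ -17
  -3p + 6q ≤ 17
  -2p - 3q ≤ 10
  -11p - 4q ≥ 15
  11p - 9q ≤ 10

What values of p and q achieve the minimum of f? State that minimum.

p = -11/13, q = -37/26, minimum f = -561/26

Feasible corners and f = 7p + 11q:
  (-34/13, 119/78) → f = -119/78
  (-11/13, -37/26) → f = -561/26
  (-79/39, 71/39) → f = 76/13

The optimum lies where 10p + 6q = -17 and -11p - 4q = 15.
Solving simultaneously gives p = -11/13, q = -37/26.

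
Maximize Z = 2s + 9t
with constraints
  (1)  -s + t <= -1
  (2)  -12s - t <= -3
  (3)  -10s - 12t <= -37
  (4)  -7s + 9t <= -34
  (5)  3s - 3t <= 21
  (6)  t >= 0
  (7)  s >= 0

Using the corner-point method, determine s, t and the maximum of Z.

Extreme points and Z = 2s + 9t:
  (29/2, 15/2) → Z = 193/2
  (34/7, 0) → Z = 68/7
  (7, 0) → Z = 14

At the optimal vertex, -7s + 9t = -34 and 3s - 3t = 21.
Solving simultaneously gives s = 29/2, t = 15/2.

s = 29/2, t = 15/2, maximum Z = 193/2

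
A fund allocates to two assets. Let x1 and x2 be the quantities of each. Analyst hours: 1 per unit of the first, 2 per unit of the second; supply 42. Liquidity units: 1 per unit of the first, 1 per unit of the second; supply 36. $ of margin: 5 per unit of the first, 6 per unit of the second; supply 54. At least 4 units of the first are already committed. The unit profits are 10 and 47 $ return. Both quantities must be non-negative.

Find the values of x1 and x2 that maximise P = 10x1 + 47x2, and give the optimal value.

Extreme points and P = 10x1 + 47x2:
  (54/5, 0) → P = 108
  (4, 0) → P = 40
  (4, 17/3) → P = 919/3

x1 = 4, x2 = 17/3, maximum P = 919/3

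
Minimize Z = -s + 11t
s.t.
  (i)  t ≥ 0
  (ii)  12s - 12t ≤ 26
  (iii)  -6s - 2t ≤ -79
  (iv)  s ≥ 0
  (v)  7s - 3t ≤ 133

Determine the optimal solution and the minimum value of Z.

s = 125/12, t = 33/4, minimum Z = 241/3

Vertices and Z = -s + 11t:
  (125/12, 33/4) → Z = 241/3
  (253/8, 707/24) → Z = 3509/12
  (0, 79/2) → Z = 869/2
The feasible region is unbounded (it extends along (0, 1), (3, 7)), but Z strictly increases along every unbounded feasible direction, so there is no improving ray and the minimum is attained at a vertex.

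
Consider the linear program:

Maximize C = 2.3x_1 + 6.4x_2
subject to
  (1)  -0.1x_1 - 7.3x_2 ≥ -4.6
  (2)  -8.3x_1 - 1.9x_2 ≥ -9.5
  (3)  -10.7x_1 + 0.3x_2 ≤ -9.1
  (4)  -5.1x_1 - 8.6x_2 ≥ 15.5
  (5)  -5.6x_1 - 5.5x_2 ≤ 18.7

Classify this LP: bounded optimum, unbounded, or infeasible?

bounded optimum

Vertices and C = 2.3x_1 + 6.4x_2:
  (11115/6169, -17710/6169) → C = -175559/12338
  (2926/1167, -6947/1167) → C = -12577/389
  (7361/9355, -21226/9355) → C = -1189161/93550
  (4444/6053, -25105/6053) → C = -752254/30265
The feasible region has finitely many vertices and no improving ray; the maximum is -1189161/93550 at (7361/9355, -21226/9355).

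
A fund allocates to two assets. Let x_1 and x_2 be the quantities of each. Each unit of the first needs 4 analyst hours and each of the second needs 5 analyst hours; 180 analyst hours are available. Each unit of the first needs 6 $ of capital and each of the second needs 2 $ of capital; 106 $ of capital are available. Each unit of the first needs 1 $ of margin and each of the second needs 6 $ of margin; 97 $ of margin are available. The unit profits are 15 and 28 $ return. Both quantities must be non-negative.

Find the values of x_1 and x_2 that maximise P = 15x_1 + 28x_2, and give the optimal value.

x_1 = 13, x_2 = 14, maximum P = 587

Corner points and P = 15x_1 + 28x_2:
  (0, 0) → P = 0
  (0, 97/6) → P = 1358/3
  (53/3, 0) → P = 265
  (13, 14) → P = 587

The optimum lies where 6x_1 + 2x_2 = 106 and x_1 + 6x_2 = 97.
Solving simultaneously gives x_1 = 13, x_2 = 14.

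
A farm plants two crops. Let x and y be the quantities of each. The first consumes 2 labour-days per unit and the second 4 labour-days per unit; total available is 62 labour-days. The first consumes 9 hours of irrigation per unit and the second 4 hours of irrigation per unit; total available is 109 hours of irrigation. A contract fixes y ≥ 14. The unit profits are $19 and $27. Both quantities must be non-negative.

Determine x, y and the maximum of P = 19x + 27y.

x = 3, y = 14, maximum P = 435

Corner points and P = 19x + 27y:
  (0, 31/2) → P = 837/2
  (0, 14) → P = 378
  (3, 14) → P = 435

At the optimal vertex, 2x + 4y = 62 and y = 14.
Solving simultaneously gives x = 3, y = 14.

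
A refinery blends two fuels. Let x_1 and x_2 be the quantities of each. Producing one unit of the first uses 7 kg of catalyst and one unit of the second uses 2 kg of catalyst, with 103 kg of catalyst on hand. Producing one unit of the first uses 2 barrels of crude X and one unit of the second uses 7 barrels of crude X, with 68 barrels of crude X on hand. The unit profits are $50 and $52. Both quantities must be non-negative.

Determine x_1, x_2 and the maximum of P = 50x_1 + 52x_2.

x_1 = 13, x_2 = 6, maximum P = 962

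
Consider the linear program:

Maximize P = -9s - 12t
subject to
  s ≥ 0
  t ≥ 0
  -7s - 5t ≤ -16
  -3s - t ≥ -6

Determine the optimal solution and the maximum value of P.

Extreme points and P = -9s - 12t:
  (0, 16/5) → P = -192/5
  (0, 6) → P = -72
  (7/4, 3/4) → P = -99/4

The binding constraints are -7s - 5t = -16 and -3s - t = -6.
Solving simultaneously gives s = 7/4, t = 3/4.

s = 7/4, t = 3/4, maximum P = -99/4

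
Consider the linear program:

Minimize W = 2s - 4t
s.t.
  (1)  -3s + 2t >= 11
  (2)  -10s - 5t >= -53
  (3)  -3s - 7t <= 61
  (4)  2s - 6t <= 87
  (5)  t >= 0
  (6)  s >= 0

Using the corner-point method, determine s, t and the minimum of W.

s = 0, t = 53/5, minimum W = -212/5

Feasible corners and W = 2s - 4t:
  (51/35, 269/35) → W = -974/35
  (0, 11/2) → W = -22
  (0, 53/5) → W = -212/5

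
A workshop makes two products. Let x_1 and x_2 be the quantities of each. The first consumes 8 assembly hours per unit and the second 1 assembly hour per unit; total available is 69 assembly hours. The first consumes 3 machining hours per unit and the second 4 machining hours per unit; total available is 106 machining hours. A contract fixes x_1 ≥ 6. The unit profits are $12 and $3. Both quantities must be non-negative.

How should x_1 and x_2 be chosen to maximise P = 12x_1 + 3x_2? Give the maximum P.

Extreme points and P = 12x_1 + 3x_2:
  (69/8, 0) → P = 207/2
  (6, 0) → P = 72
  (6, 21) → P = 135

The binding constraints are 8x_1 + x_2 = 69 and x_1 = 6.
Solving simultaneously gives x_1 = 6, x_2 = 21.

x_1 = 6, x_2 = 21, maximum P = 135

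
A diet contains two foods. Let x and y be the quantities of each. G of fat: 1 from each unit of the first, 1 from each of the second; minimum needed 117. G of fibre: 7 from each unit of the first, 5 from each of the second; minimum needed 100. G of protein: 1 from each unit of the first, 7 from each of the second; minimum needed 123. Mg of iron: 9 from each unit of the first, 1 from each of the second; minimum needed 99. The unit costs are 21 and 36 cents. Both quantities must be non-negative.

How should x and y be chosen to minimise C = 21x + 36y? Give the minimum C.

Corner points and C = 21x + 36y:
  (0, 117) → C = 4212
  (123, 0) → C = 2583
  (116, 1) → C = 2472
The feasible region is unbounded (it extends along (0, 1), (1, 0)), but C strictly increases along every unbounded feasible direction, so there is no improving ray and the minimum is attained at a vertex.

The optimum lies where x + y = 117 and x + 7y = 123.
Solving simultaneously gives x = 116, y = 1.

x = 116, y = 1, minimum C = 2472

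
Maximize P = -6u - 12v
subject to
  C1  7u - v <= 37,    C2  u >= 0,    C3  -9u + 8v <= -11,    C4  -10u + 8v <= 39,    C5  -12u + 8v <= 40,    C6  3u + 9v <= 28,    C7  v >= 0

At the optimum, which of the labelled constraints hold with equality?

Extreme points and P = -6u - 12v:
  (361/66, 85/66) → P = -531/11
  (37/7, 0) → P = -222/7
  (323/105, 73/35) → P = -1522/35
  (11/9, 0) → P = -22/3

The maximum is at (11/9, 0). Substituting into each constraint, equality holds for C3 and C7; the remaining constraints have slack.

C3 and C7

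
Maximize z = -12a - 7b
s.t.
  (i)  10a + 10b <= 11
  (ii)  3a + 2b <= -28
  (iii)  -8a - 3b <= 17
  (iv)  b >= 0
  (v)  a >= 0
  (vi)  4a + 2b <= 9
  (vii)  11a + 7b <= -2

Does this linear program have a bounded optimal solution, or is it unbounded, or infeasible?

The boundaries 3a + 2b = -28 and -8a - 3b = 17 meet at (50/7, -173/7), but that point violates b ≥ 0. Every candidate vertex is excluded by some other constraint, so the feasible region is empty.

infeasible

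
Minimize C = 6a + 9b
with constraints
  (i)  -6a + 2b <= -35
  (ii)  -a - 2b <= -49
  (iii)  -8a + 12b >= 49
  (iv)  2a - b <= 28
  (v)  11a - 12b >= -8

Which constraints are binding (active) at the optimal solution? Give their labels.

Vertices and C = 6a + 9b:
  (35/2, 63/4) → C = 987/4
  (286/17, 547/34) → C = 8355/34
  (385/16, 161/8) → C = 651/2
  (344/13, 324/13) → C = 4980/13

The minimum is at (286/17, 547/34). Substituting into each constraint, equality holds for (ii) and (v); the remaining constraints have slack.

(ii) and (v)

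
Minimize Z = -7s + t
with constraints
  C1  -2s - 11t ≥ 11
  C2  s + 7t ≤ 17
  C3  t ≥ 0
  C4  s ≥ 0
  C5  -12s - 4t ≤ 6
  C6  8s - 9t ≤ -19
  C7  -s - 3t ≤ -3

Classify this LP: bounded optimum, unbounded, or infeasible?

The boundaries s + 7t = 17 and s = 0 meet at (0, 17/7), but that point violates -2s - 11t ≥ 11. Every candidate vertex is excluded by some other constraint, so the feasible region is empty.

infeasible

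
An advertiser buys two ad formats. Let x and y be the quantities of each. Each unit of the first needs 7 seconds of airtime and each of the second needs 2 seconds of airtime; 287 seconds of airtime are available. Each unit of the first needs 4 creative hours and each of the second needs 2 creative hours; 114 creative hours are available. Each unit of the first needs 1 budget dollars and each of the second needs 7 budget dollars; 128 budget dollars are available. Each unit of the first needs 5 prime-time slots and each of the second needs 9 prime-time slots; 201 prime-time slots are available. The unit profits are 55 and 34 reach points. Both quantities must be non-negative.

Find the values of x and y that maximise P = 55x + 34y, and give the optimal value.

x = 24, y = 9, maximum P = 1626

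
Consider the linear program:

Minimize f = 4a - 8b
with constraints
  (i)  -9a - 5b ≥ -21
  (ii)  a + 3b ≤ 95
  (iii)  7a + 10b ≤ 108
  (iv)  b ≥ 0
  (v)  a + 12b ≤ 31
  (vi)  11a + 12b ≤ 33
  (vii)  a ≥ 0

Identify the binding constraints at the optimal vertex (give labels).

(v) and (vii)

Vertices and f = 4a - 8b:
  (7/3, 0) → f = 28/3
  (87/53, 66/53) → f = -180/53
  (0, 0) → f = 0
  (1/5, 77/30) → f = -296/15
  (0, 31/12) → f = -62/3

The minimum is at (0, 31/12). Substituting into each constraint, equality holds for (v) and (vii); the remaining constraints have slack.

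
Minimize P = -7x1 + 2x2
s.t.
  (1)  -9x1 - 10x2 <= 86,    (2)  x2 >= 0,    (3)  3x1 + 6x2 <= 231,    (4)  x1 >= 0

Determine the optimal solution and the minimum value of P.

x1 = 77, x2 = 0, minimum P = -539

Vertices and P = -7x1 + 2x2:
  (77, 0) → P = -539
  (0, 0) → P = 0
  (0, 77/2) → P = 77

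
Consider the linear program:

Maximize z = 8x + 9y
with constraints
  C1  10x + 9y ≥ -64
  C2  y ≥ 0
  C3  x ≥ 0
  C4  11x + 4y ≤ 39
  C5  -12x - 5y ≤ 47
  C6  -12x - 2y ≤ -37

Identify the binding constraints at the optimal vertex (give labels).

Corner points and z = 8x + 9y:
  (39/11, 0) → z = 312/11
  (37/12, 0) → z = 74/3
  (35/13, 61/26) → z = 1109/26

The maximum is at (35/13, 61/26). Substituting into each constraint, equality holds for C4 and C6; the remaining constraints have slack.

C4 and C6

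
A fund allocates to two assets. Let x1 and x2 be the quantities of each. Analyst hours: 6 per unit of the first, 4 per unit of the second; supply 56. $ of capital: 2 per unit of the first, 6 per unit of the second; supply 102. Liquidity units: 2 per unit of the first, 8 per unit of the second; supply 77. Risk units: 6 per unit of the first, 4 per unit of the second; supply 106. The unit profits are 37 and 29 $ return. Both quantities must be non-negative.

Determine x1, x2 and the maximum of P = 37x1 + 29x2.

x1 = 7/2, x2 = 35/4, maximum P = 1533/4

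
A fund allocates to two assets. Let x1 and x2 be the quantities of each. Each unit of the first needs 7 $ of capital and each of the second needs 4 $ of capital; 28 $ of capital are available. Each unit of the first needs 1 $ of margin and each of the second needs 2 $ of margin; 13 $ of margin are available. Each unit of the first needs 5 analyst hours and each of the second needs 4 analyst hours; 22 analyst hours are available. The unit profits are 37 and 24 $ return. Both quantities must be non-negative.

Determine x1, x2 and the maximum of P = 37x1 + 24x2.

x1 = 3, x2 = 7/4, maximum P = 153

Feasible corners and P = 37x1 + 24x2:
  (0, 0) → P = 0
  (0, 11/2) → P = 132
  (4, 0) → P = 148
  (3, 7/4) → P = 153

The optimum lies where 7x1 + 4x2 = 28 and 5x1 + 4x2 = 22.
Solving simultaneously gives x1 = 3, x2 = 7/4.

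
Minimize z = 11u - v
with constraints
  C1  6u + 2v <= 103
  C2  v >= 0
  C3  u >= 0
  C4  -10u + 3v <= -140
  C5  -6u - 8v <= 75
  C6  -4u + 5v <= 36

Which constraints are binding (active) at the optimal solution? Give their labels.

Extreme points and z = 11u - v:
  (103/6, 0) → z = 1133/6
  (31/2, 5) → z = 331/2
  (14, 0) → z = 154

The minimum is at (14, 0). Substituting into each constraint, equality holds for C2 and C4; the remaining constraints have slack.

C2 and C4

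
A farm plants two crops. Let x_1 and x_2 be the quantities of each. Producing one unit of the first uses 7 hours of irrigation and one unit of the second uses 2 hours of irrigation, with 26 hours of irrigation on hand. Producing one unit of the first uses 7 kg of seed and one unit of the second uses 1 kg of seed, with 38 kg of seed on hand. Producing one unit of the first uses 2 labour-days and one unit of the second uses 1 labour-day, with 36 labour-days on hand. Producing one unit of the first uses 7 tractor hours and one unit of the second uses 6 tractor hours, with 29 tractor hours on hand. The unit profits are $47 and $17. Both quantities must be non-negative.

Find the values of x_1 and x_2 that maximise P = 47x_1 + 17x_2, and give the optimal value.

The optimum lies where 7x_1 + 2x_2 = 26 and 7x_1 + 6x_2 = 29.
Solving simultaneously gives x_1 = 7/2, x_2 = 3/4.

x_1 = 7/2, x_2 = 3/4, maximum P = 709/4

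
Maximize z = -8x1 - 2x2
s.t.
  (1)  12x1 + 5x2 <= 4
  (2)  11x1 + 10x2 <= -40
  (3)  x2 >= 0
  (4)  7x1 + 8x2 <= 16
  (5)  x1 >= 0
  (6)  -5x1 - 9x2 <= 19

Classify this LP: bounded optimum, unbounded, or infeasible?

The boundaries 12x1 + 5x2 = 4 and x2 = 0 meet at (1/3, 0), but that point violates 11x1 + 10x2 ≤ -40. Every candidate vertex is excluded by some other constraint, so the feasible region is empty.

infeasible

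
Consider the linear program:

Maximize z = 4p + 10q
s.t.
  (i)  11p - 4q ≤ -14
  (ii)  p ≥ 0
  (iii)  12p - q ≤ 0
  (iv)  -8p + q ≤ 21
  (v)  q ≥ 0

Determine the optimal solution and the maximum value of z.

p = 21/4, q = 63, maximum z = 651

The optimum lies where 12p - q = 0 and -8p + q = 21.
Solving simultaneously gives p = 21/4, q = 63.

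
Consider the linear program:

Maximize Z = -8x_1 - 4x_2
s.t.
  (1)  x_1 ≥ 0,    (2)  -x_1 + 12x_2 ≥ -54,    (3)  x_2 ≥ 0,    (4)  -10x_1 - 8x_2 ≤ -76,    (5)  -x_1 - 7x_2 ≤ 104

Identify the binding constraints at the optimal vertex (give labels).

(1) and (4)

Feasible corners and Z = -8x_1 - 4x_2:
  (0, 19/2) → Z = -38
  (54, 0) → Z = -432
  (38/5, 0) → Z = -304/5
The feasible region is unbounded (it extends along (0, 1), (12, 1)), but Z strictly decreases along every unbounded feasible direction, so there is no improving ray and the maximum is attained at a vertex.

The maximum is at (0, 19/2). Substituting into each constraint, equality holds for (1) and (4); the remaining constraints have slack.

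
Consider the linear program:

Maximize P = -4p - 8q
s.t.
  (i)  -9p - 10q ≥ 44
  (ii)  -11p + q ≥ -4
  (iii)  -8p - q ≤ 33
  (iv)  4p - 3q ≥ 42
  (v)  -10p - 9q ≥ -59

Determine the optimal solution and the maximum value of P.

p = -29/19, q = -395/19, maximum P = 3276/19

Vertices and P = -4p - 8q:
  (-29/19, -395/19) → P = 3276/19
  (-30/29, -446/29) → P = 3688/29
  (-57/28, -117/7) → P = 993/7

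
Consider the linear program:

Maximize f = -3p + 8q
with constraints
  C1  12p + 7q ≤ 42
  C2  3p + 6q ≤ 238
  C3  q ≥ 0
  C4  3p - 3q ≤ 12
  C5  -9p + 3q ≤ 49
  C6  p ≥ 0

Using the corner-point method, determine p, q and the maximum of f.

p = 0, q = 6, maximum f = 48

Feasible corners and f = -3p + 8q:
  (7/2, 0) → f = -21/2
  (0, 6) → f = 48
  (0, 0) → f = 0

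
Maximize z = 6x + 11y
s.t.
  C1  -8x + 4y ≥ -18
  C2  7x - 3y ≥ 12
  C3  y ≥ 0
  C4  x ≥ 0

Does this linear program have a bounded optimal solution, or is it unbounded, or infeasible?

unbounded

From the feasible point (9/4, 0), moving in the direction (3, 7) keeps every constraint satisfied while z increases without bound.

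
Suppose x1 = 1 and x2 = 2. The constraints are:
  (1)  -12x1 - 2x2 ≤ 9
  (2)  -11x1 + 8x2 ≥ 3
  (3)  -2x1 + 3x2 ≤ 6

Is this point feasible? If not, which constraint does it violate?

feasible

(1): -16 ≤ 9 ✓
(2): 5 ≥ 3 ✓
(3): 4 ≤ 6 ✓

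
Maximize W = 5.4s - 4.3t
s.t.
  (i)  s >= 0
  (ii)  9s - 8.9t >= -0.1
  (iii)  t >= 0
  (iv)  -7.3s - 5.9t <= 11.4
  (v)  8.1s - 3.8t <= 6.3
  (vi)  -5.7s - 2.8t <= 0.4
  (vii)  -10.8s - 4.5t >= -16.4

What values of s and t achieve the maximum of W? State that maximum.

s = 7/9, t = 0, maximum W = 21/5

Feasible corners and W = 5.4s - 4.3t:
  (0, 1/89) → W = -43/890
  (0, 0) → W = 0
  (14551/13662, 826/759) → W = 1627/1518
  (7/9, 0) → W = 21/5
  (9067/7749, 240/287) → W = 3907/1435

At the optimal vertex, t = 0 and 8.1s - 3.8t = 6.3.
Solving simultaneously gives s = 7/9, t = 0.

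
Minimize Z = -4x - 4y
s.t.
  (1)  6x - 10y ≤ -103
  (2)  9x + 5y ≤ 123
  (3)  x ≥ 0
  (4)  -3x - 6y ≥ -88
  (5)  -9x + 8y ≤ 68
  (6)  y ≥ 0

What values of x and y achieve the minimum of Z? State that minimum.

x = 131/33, y = 279/22, minimum Z = -2198/33

Extreme points and Z = -4x - 4y:
  (131/33, 279/22) → Z = -2198/33
  (24/7, 173/14) → Z = -442/7
  (148/39, 166/13) → Z = -2584/39

The binding constraints are 6x - 10y = -103 and -3x - 6y = -88.
Solving simultaneously gives x = 131/33, y = 279/22.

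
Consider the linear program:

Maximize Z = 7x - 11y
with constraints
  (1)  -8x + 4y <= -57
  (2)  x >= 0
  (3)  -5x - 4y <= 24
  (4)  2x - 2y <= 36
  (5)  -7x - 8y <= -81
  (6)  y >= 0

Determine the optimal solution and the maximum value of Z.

Vertices and Z = 7x - 11y:
  (195/23, 249/92) → Z = 2721/92
  (18, 0) → Z = 126
  (81/7, 0) → Z = 81
The feasible region is unbounded (it extends along (1, 2), (1, 1)), but Z strictly decreases along every unbounded feasible direction, so there is no improving ray and the maximum is attained at a vertex.

x = 18, y = 0, maximum Z = 126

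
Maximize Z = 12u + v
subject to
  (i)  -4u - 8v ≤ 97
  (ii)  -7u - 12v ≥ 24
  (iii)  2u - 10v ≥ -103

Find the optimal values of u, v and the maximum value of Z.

At the optimal vertex, -4u - 8v = 97 and -7u - 12v = 24.
Solving simultaneously gives u = 243/2, v = -583/8.

u = 243/2, v = -583/8, maximum Z = 11081/8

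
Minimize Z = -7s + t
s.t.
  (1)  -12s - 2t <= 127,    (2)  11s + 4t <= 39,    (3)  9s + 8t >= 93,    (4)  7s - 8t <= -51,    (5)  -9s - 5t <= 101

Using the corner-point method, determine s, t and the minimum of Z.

s = -15/13, t = 168/13, minimum Z = 21

Corner points and Z = -7s + t:
  (-293/13, 1865/26) → Z = 459/2
  (-601/39, 753/26) → Z = 821/6
  (-15/13, 168/13) → Z = 21

The optimum lies where 11s + 4t = 39 and 9s + 8t = 93.
Solving simultaneously gives s = -15/13, t = 168/13.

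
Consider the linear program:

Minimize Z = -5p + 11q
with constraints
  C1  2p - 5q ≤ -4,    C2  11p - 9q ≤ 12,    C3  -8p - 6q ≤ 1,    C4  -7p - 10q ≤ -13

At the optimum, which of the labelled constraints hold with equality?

Vertices and Z = -5p + 11q:
  (96/37, 68/37) → Z = 268/37
  (5/11, 54/55) → Z = 469/55
  (-44/19, 111/38) → Z = 1661/38
The feasible region is unbounded (it extends along (-3, 4), (9, 11)), but Z strictly increases along every unbounded feasible direction, so there is no improving ray and the minimum is attained at a vertex.

The minimum is at (96/37, 68/37). Substituting into each constraint, equality holds for C1 and C2; the remaining constraints have slack.

C1 and C2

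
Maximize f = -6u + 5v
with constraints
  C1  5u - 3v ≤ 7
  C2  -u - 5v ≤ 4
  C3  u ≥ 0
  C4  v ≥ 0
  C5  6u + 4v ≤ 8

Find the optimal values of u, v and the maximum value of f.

Extreme points and f = -6u + 5v:
  (0, 0) → f = 0
  (0, 2) → f = 10
  (4/3, 0) → f = -8

At the optimal vertex, u = 0 and 6u + 4v = 8.
Solving simultaneously gives u = 0, v = 2.

u = 0, v = 2, maximum f = 10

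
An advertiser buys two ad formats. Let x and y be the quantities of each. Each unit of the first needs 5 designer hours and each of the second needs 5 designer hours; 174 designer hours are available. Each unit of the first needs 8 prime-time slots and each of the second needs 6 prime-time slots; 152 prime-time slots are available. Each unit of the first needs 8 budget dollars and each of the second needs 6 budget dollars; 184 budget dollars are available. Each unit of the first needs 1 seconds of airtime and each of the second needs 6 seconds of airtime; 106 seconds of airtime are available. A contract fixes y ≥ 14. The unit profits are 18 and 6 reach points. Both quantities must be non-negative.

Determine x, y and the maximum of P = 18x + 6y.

Extreme points and P = 18x + 6y:
  (0, 53/3) → P = 106
  (0, 14) → P = 84
  (46/7, 116/7) → P = 1524/7
  (17/2, 14) → P = 237

The optimum lies where 8x + 6y = 152 and y = 14.
Solving simultaneously gives x = 17/2, y = 14.

x = 17/2, y = 14, maximum P = 237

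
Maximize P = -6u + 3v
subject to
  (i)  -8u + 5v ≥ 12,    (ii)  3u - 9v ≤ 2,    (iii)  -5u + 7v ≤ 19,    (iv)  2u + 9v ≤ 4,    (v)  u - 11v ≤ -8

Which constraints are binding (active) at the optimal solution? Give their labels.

Extreme points and P = -6u + 3v:
  (-44/41, 28/41) → P = 348/41
  (-92/83, 52/83) → P = 708/83
  (-143/59, 58/59) → P = 1032/59
  (-51/16, 7/16) → P = 327/16

The maximum is at (-51/16, 7/16). Substituting into each constraint, equality holds for (iii) and (v); the remaining constraints have slack.

(iii) and (v)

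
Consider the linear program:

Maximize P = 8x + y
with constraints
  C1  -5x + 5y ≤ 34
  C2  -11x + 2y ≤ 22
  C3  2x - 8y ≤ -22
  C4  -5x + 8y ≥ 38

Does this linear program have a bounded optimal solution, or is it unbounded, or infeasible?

unbounded

From the feasible point (-14/15, 88/15), moving in the direction (5, 5) keeps every constraint satisfied while P increases without bound.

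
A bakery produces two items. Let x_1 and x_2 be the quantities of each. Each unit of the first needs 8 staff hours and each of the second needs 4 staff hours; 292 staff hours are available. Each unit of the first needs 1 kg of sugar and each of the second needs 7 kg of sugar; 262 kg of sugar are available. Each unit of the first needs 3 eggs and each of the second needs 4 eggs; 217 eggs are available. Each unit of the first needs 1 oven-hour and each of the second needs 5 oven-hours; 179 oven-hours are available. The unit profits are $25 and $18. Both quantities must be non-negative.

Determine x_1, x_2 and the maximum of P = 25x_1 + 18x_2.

Corner points and P = 25x_1 + 18x_2:
  (0, 0) → P = 0
  (0, 179/5) → P = 3222/5
  (73/2, 0) → P = 1825/2
  (62/3, 95/3) → P = 3260/3

The binding constraints are 8x_1 + 4x_2 = 292 and x_1 + 5x_2 = 179.
Solving simultaneously gives x_1 = 62/3, x_2 = 95/3.

x_1 = 62/3, x_2 = 95/3, maximum P = 3260/3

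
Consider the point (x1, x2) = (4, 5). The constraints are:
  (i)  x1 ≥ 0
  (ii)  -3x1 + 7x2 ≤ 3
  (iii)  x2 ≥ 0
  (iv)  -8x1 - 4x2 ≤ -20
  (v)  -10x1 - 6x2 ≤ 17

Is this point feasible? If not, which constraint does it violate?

not feasible — violates (ii)

Constraint (ii): -3x1 + 7x2 = 23, which is not ≤ 3. All other constraints are satisfied.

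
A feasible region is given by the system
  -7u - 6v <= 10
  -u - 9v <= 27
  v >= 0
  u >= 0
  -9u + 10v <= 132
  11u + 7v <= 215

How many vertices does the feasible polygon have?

4

Of the 15 pairwise boundary intersections, those satisfying every inequality are:
  (0, 0)
  (215/11, 0)
  (0, 66/5)
  (1226/173, 3387/173)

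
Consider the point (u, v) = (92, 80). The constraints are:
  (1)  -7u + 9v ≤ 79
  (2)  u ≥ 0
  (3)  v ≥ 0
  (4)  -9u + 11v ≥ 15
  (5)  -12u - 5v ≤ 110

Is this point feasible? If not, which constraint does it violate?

(1): 76 ≤ 79 ✓
(2): 92 ≥ 0 ✓
(3): 80 ≥ 0 ✓
(4): 52 ≥ 15 ✓
(5): -1504 ≤ 110 ✓

feasible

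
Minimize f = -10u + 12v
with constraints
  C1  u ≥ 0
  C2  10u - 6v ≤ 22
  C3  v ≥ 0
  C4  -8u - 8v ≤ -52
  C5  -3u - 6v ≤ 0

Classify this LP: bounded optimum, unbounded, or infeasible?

Vertices and f = -10u + 12v:
  (0, 13/2) → f = 78
  (61/16, 43/16) → f = -47/8
The feasible region has finitely many vertices and no improving ray; the minimum is -47/8 at (61/16, 43/16).

bounded optimum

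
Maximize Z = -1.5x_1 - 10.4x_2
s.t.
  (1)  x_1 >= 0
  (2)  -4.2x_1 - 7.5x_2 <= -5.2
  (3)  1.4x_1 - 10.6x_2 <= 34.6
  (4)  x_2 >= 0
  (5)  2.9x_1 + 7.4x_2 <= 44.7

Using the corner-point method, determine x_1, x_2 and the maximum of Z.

At the optimal vertex, -4.2x_1 - 7.5x_2 = -5.2 and x_2 = 0.
Solving simultaneously gives x_1 = 26/21, x_2 = 0.

x_1 = 26/21, x_2 = 0, maximum Z = -13/7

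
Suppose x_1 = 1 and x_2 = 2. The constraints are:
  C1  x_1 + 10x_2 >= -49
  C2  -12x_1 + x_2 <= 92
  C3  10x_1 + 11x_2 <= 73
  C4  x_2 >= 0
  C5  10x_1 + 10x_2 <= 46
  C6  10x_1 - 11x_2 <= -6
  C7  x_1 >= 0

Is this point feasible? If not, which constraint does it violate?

feasible

C1: 21 ≥ -49 ✓
C2: -10 ≤ 92 ✓
C3: 32 ≤ 73 ✓
C4: 2 ≥ 0 ✓
C5: 30 ≤ 46 ✓
C6: -12 ≤ -6 ✓
C7: 1 ≥ 0 ✓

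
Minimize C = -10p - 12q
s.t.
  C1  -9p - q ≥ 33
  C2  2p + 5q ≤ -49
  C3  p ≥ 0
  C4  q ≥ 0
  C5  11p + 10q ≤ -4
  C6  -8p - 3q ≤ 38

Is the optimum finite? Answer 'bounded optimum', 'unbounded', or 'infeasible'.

infeasible

The boundaries 11p + 10q = -4 and -8p - 3q = 38 meet at (-368/47, 386/47), but that point violates 2p + 5q ≤ -49. Every candidate vertex is excluded by some other constraint, so the feasible region is empty.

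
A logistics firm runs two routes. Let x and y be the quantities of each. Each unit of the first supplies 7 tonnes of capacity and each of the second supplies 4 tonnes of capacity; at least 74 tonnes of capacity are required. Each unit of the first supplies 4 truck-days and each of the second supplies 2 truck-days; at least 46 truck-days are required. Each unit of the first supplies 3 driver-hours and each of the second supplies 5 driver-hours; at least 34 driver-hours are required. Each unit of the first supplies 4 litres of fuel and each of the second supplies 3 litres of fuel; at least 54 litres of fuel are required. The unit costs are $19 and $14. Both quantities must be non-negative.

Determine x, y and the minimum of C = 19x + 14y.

x = 15/2, y = 8, minimum C = 509/2

Corner points and C = 19x + 14y:
  (0, 23) → C = 322
  (27/2, 0) → C = 513/2
  (15/2, 8) → C = 509/2
The feasible region is unbounded (it extends along (0, 1), (1, 0)), but C strictly increases along every unbounded feasible direction, so there is no improving ray and the minimum is attained at a vertex.

The optimum lies where 4x + 2y = 46 and 4x + 3y = 54.
Solving simultaneously gives x = 15/2, y = 8.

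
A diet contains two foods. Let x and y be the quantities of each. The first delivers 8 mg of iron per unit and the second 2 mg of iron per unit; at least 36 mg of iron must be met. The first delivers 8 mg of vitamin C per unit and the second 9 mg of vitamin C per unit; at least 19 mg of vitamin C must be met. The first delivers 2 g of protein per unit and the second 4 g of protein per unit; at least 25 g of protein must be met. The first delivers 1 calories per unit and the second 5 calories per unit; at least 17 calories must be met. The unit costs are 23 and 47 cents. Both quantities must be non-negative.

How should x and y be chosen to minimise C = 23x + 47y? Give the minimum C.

x = 19/2, y = 3/2, minimum C = 289

Extreme points and C = 23x + 47y:
  (0, 18) → C = 846
  (17, 0) → C = 391
  (47/14, 32/7) → C = 4089/14
  (19/2, 3/2) → C = 289
The feasible region is unbounded (it extends along (0, 1), (1, 0)), but C strictly increases along every unbounded feasible direction, so there is no improving ray and the minimum is attained at a vertex.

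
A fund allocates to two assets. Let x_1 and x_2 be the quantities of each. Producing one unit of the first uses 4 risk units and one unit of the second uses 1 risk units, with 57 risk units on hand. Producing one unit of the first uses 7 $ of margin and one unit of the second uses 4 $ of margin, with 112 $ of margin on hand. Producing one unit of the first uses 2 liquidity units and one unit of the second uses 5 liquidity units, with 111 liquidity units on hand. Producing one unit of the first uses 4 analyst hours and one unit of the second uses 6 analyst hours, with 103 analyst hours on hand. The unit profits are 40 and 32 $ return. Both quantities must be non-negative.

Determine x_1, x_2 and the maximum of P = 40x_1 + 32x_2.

Extreme points and P = 40x_1 + 32x_2:
  (0, 0) → P = 0
  (0, 103/6) → P = 1648/3
  (57/4, 0) → P = 570
  (116/9, 49/9) → P = 6208/9
  (10, 21/2) → P = 736

The optimum lies where 7x_1 + 4x_2 = 112 and 4x_1 + 6x_2 = 103.
Solving simultaneously gives x_1 = 10, x_2 = 21/2.

x_1 = 10, x_2 = 21/2, maximum P = 736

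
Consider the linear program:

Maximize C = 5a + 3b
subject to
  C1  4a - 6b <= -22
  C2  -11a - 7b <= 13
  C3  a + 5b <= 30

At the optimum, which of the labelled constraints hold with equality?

Corner points and C = 5a + 3b:
  (-116/47, 95/47) → C = -295/47
  (35/13, 71/13) → C = 388/13
  (-275/48, 343/48) → C = -173/24

The maximum is at (35/13, 71/13). Substituting into each constraint, equality holds for C1 and C3; the remaining constraints have slack.

C1 and C3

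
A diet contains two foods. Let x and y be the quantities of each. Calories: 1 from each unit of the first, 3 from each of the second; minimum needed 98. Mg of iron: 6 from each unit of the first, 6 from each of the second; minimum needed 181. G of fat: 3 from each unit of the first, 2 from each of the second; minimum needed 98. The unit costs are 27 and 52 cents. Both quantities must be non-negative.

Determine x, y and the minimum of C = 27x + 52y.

Extreme points and C = 27x + 52y:
  (0, 49) → C = 2548
  (98, 0) → C = 2646
  (14, 28) → C = 1834
The feasible region is unbounded (it extends along (0, 1), (1, 0)), but C strictly increases along every unbounded feasible direction, so there is no improving ray and the minimum is attained at a vertex.

x = 14, y = 28, minimum C = 1834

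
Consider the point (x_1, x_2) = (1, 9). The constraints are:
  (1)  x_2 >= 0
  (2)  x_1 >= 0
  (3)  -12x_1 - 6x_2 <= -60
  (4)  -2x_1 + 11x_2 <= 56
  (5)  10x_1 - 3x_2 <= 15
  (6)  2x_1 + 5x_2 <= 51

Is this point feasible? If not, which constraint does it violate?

not feasible — violates (4)

Constraint (4): -2x_1 + 11x_2 = 97, which is not ≤ 56. All other constraints are satisfied.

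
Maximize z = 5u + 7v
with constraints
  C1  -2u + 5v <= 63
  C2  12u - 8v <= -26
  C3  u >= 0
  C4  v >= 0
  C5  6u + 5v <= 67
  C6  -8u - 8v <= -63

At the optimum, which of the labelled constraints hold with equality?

C1 and C5

Extreme points and z = 5u + 7v:
  (0, 63/5) → z = 441/5
  (1/2, 64/5) → z = 921/10
  (203/54, 80/9) → z = 4375/54
  (37/20, 241/40) → z = 2057/40
  (0, 63/8) → z = 441/8

The maximum is at (1/2, 64/5). Substituting into each constraint, equality holds for C1 and C5; the remaining constraints have slack.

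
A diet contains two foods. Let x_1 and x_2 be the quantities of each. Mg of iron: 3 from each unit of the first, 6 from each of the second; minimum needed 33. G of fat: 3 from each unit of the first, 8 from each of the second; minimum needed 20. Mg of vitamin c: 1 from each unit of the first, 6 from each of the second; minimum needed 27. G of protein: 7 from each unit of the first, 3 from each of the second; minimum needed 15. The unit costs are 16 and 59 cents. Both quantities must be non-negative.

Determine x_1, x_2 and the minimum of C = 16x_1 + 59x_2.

x_1 = 3, x_2 = 4, minimum C = 284

Corner points and C = 16x_1 + 59x_2:
  (0, 11/2) → C = 649/2
  (27, 0) → C = 432
  (3, 4) → C = 284
The feasible region is unbounded (it extends along (0, 1), (1, 0)), but C strictly increases along every unbounded feasible direction, so there is no improving ray and the minimum is attained at a vertex.

The binding constraints are 3x_1 + 6x_2 = 33 and x_1 + 6x_2 = 27.
Solving simultaneously gives x_1 = 3, x_2 = 4.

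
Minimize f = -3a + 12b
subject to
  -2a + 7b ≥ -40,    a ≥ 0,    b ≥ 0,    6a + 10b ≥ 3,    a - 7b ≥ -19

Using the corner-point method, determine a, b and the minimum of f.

a = 20, b = 0, minimum f = -60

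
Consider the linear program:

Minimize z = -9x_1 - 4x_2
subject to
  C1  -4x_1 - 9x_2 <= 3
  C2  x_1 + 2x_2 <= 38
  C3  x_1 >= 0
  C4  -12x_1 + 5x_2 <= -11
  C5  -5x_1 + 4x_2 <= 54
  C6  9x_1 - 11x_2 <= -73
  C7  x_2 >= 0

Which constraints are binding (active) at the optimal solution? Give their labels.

Feasible corners and z = -9x_1 - 4x_2:
  (212/29, 445/29) → z = -3688/29
  (272/29, 415/29) → z = -4108/29
  (162/29, 325/29) → z = -2758/29

The minimum is at (272/29, 415/29). Substituting into each constraint, equality holds for C2 and C6; the remaining constraints have slack.

C2 and C6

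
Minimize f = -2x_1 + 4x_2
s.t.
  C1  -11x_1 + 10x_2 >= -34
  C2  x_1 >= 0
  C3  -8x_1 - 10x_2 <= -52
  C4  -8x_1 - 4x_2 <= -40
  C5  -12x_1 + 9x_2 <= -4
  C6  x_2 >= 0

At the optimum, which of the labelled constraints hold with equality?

C1 and C3

Feasible corners and f = -2x_1 + 4x_2:
  (86/19, 30/19) → f = -52/19
  (4, 2) → f = 0
  (47/15, 56/15) → f = 26/3
The feasible region is unbounded (it extends along (10, 11), (3, 4)), but f strictly increases along every unbounded feasible direction, so there is no improving ray and the minimum is attained at a vertex.

The minimum is at (86/19, 30/19). Substituting into each constraint, equality holds for C1 and C3; the remaining constraints have slack.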